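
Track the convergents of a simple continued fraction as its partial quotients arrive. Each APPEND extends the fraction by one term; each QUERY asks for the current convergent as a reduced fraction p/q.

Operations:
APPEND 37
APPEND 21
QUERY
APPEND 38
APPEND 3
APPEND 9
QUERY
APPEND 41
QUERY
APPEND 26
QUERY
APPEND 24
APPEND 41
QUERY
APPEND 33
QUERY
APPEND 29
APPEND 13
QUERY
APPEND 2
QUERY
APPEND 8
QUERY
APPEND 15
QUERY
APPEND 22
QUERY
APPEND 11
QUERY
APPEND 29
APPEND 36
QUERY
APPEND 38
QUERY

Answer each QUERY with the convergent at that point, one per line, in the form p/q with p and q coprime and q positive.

APPEND 37: p_0 = 37·1 + 0 = 37, q_0 = 37·0 + 1 = 1 → 37/1
APPEND 21: p_1 = 21·37 + 1 = 778, q_1 = 21·1 + 0 = 21 → 778/21
APPEND 38: p_2 = 38·778 + 37 = 29601, q_2 = 38·21 + 1 = 799 → 29601/799
APPEND 3: p_3 = 3·29601 + 778 = 89581, q_3 = 3·799 + 21 = 2418 → 89581/2418
APPEND 9: p_4 = 9·89581 + 29601 = 835830, q_4 = 9·2418 + 799 = 22561 → 835830/22561
APPEND 41: p_5 = 41·835830 + 89581 = 34358611, q_5 = 41·22561 + 2418 = 927419 → 34358611/927419
APPEND 26: p_6 = 26·34358611 + 835830 = 894159716, q_6 = 26·927419 + 22561 = 24135455 → 894159716/24135455
APPEND 24: p_7 = 24·894159716 + 34358611 = 21494191795, q_7 = 24·24135455 + 927419 = 580178339 → 21494191795/580178339
APPEND 41: p_8 = 41·21494191795 + 894159716 = 882156023311, q_8 = 41·580178339 + 24135455 = 23811447354 → 882156023311/23811447354
APPEND 33: p_9 = 33·882156023311 + 21494191795 = 29132642961058, q_9 = 33·23811447354 + 580178339 = 786357941021 → 29132642961058/786357941021
APPEND 29: p_10 = 29·29132642961058 + 882156023311 = 845728801893993, q_10 = 29·786357941021 + 23811447354 = 22828191736963 → 845728801893993/22828191736963
APPEND 13: p_11 = 13·845728801893993 + 29132642961058 = 11023607067582967, q_11 = 13·22828191736963 + 786357941021 = 297552850521540 → 11023607067582967/297552850521540
APPEND 2: p_12 = 2·11023607067582967 + 845728801893993 = 22892942937059927, q_12 = 2·297552850521540 + 22828191736963 = 617933892780043 → 22892942937059927/617933892780043
APPEND 8: p_13 = 8·22892942937059927 + 11023607067582967 = 194167150564062383, q_13 = 8·617933892780043 + 297552850521540 = 5241023992761884 → 194167150564062383/5241023992761884
APPEND 15: p_14 = 15·194167150564062383 + 22892942937059927 = 2935400201397995672, q_14 = 15·5241023992761884 + 617933892780043 = 79233293784208303 → 2935400201397995672/79233293784208303
APPEND 22: p_15 = 22·2935400201397995672 + 194167150564062383 = 64772971581319967167, q_15 = 22·79233293784208303 + 5241023992761884 = 1748373487245344550 → 64772971581319967167/1748373487245344550
APPEND 11: p_16 = 11·64772971581319967167 + 2935400201397995672 = 715438087595917634509, q_16 = 11·1748373487245344550 + 79233293784208303 = 19311341653482998353 → 715438087595917634509/19311341653482998353
APPEND 29: p_17 = 29·715438087595917634509 + 64772971581319967167 = 20812477511862931367928, q_17 = 29·19311341653482998353 + 1748373487245344550 = 561777281438252296787 → 20812477511862931367928/561777281438252296787
APPEND 36: p_18 = 36·20812477511862931367928 + 715438087595917634509 = 749964628514661446879917, q_18 = 36·561777281438252296787 + 19311341653482998353 = 20243293473430565682685 → 749964628514661446879917/20243293473430565682685
APPEND 38: p_19 = 38·749964628514661446879917 + 20812477511862931367928 = 28519468361068997912804774, q_19 = 38·20243293473430565682685 + 561777281438252296787 = 769806929271799748238817 → 28519468361068997912804774/769806929271799748238817

778/21
835830/22561
34358611/927419
894159716/24135455
882156023311/23811447354
29132642961058/786357941021
11023607067582967/297552850521540
22892942937059927/617933892780043
194167150564062383/5241023992761884
2935400201397995672/79233293784208303
64772971581319967167/1748373487245344550
715438087595917634509/19311341653482998353
749964628514661446879917/20243293473430565682685
28519468361068997912804774/769806929271799748238817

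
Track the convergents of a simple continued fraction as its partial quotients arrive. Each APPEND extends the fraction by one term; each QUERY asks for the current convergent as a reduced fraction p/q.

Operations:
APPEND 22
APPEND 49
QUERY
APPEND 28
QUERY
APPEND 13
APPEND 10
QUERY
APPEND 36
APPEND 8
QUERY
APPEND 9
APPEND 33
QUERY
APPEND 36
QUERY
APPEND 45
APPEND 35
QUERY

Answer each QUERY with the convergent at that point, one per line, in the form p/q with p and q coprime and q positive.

1079/49
30234/1373
3971444/180353
1150900284/52265201
347699366097/15789879896
12527678648153/568912573671
19755791027302523/897158861901856

APPEND 22: p_0 = 22·1 + 0 = 22, q_0 = 22·0 + 1 = 1 → 22/1
APPEND 49: p_1 = 49·22 + 1 = 1079, q_1 = 49·1 + 0 = 49 → 1079/49
APPEND 28: p_2 = 28·1079 + 22 = 30234, q_2 = 28·49 + 1 = 1373 → 30234/1373
APPEND 13: p_3 = 13·30234 + 1079 = 394121, q_3 = 13·1373 + 49 = 17898 → 394121/17898
APPEND 10: p_4 = 10·394121 + 30234 = 3971444, q_4 = 10·17898 + 1373 = 180353 → 3971444/180353
APPEND 36: p_5 = 36·3971444 + 394121 = 143366105, q_5 = 36·180353 + 17898 = 6510606 → 143366105/6510606
APPEND 8: p_6 = 8·143366105 + 3971444 = 1150900284, q_6 = 8·6510606 + 180353 = 52265201 → 1150900284/52265201
APPEND 9: p_7 = 9·1150900284 + 143366105 = 10501468661, q_7 = 9·52265201 + 6510606 = 476897415 → 10501468661/476897415
APPEND 33: p_8 = 33·10501468661 + 1150900284 = 347699366097, q_8 = 33·476897415 + 52265201 = 15789879896 → 347699366097/15789879896
APPEND 36: p_9 = 36·347699366097 + 10501468661 = 12527678648153, q_9 = 36·15789879896 + 476897415 = 568912573671 → 12527678648153/568912573671
APPEND 45: p_10 = 45·12527678648153 + 347699366097 = 564093238532982, q_10 = 45·568912573671 + 15789879896 = 25616855695091 → 564093238532982/25616855695091
APPEND 35: p_11 = 35·564093238532982 + 12527678648153 = 19755791027302523, q_11 = 35·25616855695091 + 568912573671 = 897158861901856 → 19755791027302523/897158861901856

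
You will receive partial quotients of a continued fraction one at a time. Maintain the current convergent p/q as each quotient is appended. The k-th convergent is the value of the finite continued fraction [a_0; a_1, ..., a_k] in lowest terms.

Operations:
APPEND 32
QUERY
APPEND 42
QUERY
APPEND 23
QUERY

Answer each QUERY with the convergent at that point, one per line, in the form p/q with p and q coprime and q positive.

32/1
1345/42
30967/967

APPEND 32: p_0 = 32·1 + 0 = 32, q_0 = 32·0 + 1 = 1 → 32/1
APPEND 42: p_1 = 42·32 + 1 = 1345, q_1 = 42·1 + 0 = 42 → 1345/42
APPEND 23: p_2 = 23·1345 + 32 = 30967, q_2 = 23·42 + 1 = 967 → 30967/967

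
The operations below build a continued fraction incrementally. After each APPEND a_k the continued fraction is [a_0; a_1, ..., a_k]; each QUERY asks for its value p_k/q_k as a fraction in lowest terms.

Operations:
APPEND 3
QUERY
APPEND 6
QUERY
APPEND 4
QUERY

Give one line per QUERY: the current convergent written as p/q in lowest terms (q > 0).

3/1
19/6
79/25

APPEND 3: p_0 = 3·1 + 0 = 3, q_0 = 3·0 + 1 = 1 → 3/1
APPEND 6: p_1 = 6·3 + 1 = 19, q_1 = 6·1 + 0 = 6 → 19/6
APPEND 4: p_2 = 4·19 + 3 = 79, q_2 = 4·6 + 1 = 25 → 79/25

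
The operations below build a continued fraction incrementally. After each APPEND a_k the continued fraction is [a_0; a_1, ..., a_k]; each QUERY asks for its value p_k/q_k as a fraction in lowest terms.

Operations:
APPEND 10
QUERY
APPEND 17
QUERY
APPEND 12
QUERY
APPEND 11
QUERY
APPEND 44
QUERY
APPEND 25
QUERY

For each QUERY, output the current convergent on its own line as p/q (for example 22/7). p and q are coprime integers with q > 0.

APPEND 10: p_0 = 10·1 + 0 = 10, q_0 = 10·0 + 1 = 1 → 10/1
APPEND 17: p_1 = 17·10 + 1 = 171, q_1 = 17·1 + 0 = 17 → 171/17
APPEND 12: p_2 = 12·171 + 10 = 2062, q_2 = 12·17 + 1 = 205 → 2062/205
APPEND 11: p_3 = 11·2062 + 171 = 22853, q_3 = 11·205 + 17 = 2272 → 22853/2272
APPEND 44: p_4 = 44·22853 + 2062 = 1007594, q_4 = 44·2272 + 205 = 100173 → 1007594/100173
APPEND 25: p_5 = 25·1007594 + 22853 = 25212703, q_5 = 25·100173 + 2272 = 2506597 → 25212703/2506597

10/1
171/17
2062/205
22853/2272
1007594/100173
25212703/2506597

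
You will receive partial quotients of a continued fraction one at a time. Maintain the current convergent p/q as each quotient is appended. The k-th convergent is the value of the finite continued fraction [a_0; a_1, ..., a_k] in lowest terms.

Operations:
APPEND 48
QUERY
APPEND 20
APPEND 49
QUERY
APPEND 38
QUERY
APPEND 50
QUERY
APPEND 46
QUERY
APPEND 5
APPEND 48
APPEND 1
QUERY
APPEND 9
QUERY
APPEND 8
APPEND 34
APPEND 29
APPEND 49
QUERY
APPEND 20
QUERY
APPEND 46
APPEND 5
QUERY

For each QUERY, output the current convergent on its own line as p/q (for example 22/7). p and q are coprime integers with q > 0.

48/1
47137/981
1792167/37298
89655487/1865881
4125944569/85867824
1019375482837/21214912873
10173035450038/211717923729
4002555945056729013/83299899863556523
80132746330677691529/1667696800935688436
18530677182111830388264/385654460515461811331

APPEND 48: p_0 = 48·1 + 0 = 48, q_0 = 48·0 + 1 = 1 → 48/1
APPEND 20: p_1 = 20·48 + 1 = 961, q_1 = 20·1 + 0 = 20 → 961/20
APPEND 49: p_2 = 49·961 + 48 = 47137, q_2 = 49·20 + 1 = 981 → 47137/981
APPEND 38: p_3 = 38·47137 + 961 = 1792167, q_3 = 38·981 + 20 = 37298 → 1792167/37298
APPEND 50: p_4 = 50·1792167 + 47137 = 89655487, q_4 = 50·37298 + 981 = 1865881 → 89655487/1865881
APPEND 46: p_5 = 46·89655487 + 1792167 = 4125944569, q_5 = 46·1865881 + 37298 = 85867824 → 4125944569/85867824
APPEND 5: p_6 = 5·4125944569 + 89655487 = 20719378332, q_6 = 5·85867824 + 1865881 = 431205001 → 20719378332/431205001
APPEND 48: p_7 = 48·20719378332 + 4125944569 = 998656104505, q_7 = 48·431205001 + 85867824 = 20783707872 → 998656104505/20783707872
APPEND 1: p_8 = 1·998656104505 + 20719378332 = 1019375482837, q_8 = 1·20783707872 + 431205001 = 21214912873 → 1019375482837/21214912873
APPEND 9: p_9 = 9·1019375482837 + 998656104505 = 10173035450038, q_9 = 9·21214912873 + 20783707872 = 211717923729 → 10173035450038/211717923729
APPEND 8: p_10 = 8·10173035450038 + 1019375482837 = 82403659083141, q_10 = 8·211717923729 + 21214912873 = 1714958302705 → 82403659083141/1714958302705
APPEND 34: p_11 = 34·82403659083141 + 10173035450038 = 2811897444276832, q_11 = 34·1714958302705 + 211717923729 = 58520300215699 → 2811897444276832/58520300215699
APPEND 29: p_12 = 29·2811897444276832 + 82403659083141 = 81627429543111269, q_12 = 29·58520300215699 + 1714958302705 = 1698803664557976 → 81627429543111269/1698803664557976
APPEND 49: p_13 = 49·81627429543111269 + 2811897444276832 = 4002555945056729013, q_13 = 49·1698803664557976 + 58520300215699 = 83299899863556523 → 4002555945056729013/83299899863556523
APPEND 20: p_14 = 20·4002555945056729013 + 81627429543111269 = 80132746330677691529, q_14 = 20·83299899863556523 + 1698803664557976 = 1667696800935688436 → 80132746330677691529/1667696800935688436
APPEND 46: p_15 = 46·80132746330677691529 + 4002555945056729013 = 3690108887156230539347, q_15 = 46·1667696800935688436 + 83299899863556523 = 76797352742905224579 → 3690108887156230539347/76797352742905224579
APPEND 5: p_16 = 5·3690108887156230539347 + 80132746330677691529 = 18530677182111830388264, q_16 = 5·76797352742905224579 + 1667696800935688436 = 385654460515461811331 → 18530677182111830388264/385654460515461811331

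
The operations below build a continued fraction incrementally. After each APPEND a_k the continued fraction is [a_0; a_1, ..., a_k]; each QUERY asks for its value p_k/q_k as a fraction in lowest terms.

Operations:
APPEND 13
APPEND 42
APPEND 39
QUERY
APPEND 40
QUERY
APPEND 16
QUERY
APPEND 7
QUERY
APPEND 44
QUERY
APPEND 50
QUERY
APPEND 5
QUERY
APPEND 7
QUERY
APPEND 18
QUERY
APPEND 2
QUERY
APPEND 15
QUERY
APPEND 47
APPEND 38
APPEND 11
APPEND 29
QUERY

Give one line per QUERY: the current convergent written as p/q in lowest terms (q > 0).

21346/1639
854387/65602
13691538/1051271
96695153/7424499
4268278270/327729227
213510608653/16393885849
1071821321535/82297158472
7716259859398/592473995153
139964498790699/10746829071226
287645257440796/22086132137605
4454643360402639/342038811135301
2556921046155819745161/196326880523813206448

APPEND 13: p_0 = 13·1 + 0 = 13, q_0 = 13·0 + 1 = 1 → 13/1
APPEND 42: p_1 = 42·13 + 1 = 547, q_1 = 42·1 + 0 = 42 → 547/42
APPEND 39: p_2 = 39·547 + 13 = 21346, q_2 = 39·42 + 1 = 1639 → 21346/1639
APPEND 40: p_3 = 40·21346 + 547 = 854387, q_3 = 40·1639 + 42 = 65602 → 854387/65602
APPEND 16: p_4 = 16·854387 + 21346 = 13691538, q_4 = 16·65602 + 1639 = 1051271 → 13691538/1051271
APPEND 7: p_5 = 7·13691538 + 854387 = 96695153, q_5 = 7·1051271 + 65602 = 7424499 → 96695153/7424499
APPEND 44: p_6 = 44·96695153 + 13691538 = 4268278270, q_6 = 44·7424499 + 1051271 = 327729227 → 4268278270/327729227
APPEND 50: p_7 = 50·4268278270 + 96695153 = 213510608653, q_7 = 50·327729227 + 7424499 = 16393885849 → 213510608653/16393885849
APPEND 5: p_8 = 5·213510608653 + 4268278270 = 1071821321535, q_8 = 5·16393885849 + 327729227 = 82297158472 → 1071821321535/82297158472
APPEND 7: p_9 = 7·1071821321535 + 213510608653 = 7716259859398, q_9 = 7·82297158472 + 16393885849 = 592473995153 → 7716259859398/592473995153
APPEND 18: p_10 = 18·7716259859398 + 1071821321535 = 139964498790699, q_10 = 18·592473995153 + 82297158472 = 10746829071226 → 139964498790699/10746829071226
APPEND 2: p_11 = 2·139964498790699 + 7716259859398 = 287645257440796, q_11 = 2·10746829071226 + 592473995153 = 22086132137605 → 287645257440796/22086132137605
APPEND 15: p_12 = 15·287645257440796 + 139964498790699 = 4454643360402639, q_12 = 15·22086132137605 + 10746829071226 = 342038811135301 → 4454643360402639/342038811135301
APPEND 47: p_13 = 47·4454643360402639 + 287645257440796 = 209655883196364829, q_13 = 47·342038811135301 + 22086132137605 = 16097910255496752 → 209655883196364829/16097910255496752
APPEND 38: p_14 = 38·209655883196364829 + 4454643360402639 = 7971378204822266141, q_14 = 38·16097910255496752 + 342038811135301 = 612062628520011877 → 7971378204822266141/612062628520011877
APPEND 11: p_15 = 11·7971378204822266141 + 209655883196364829 = 87894816136241292380, q_15 = 11·612062628520011877 + 16097910255496752 = 6748786823975627399 → 87894816136241292380/6748786823975627399
APPEND 29: p_16 = 29·87894816136241292380 + 7971378204822266141 = 2556921046155819745161, q_16 = 29·6748786823975627399 + 612062628520011877 = 196326880523813206448 → 2556921046155819745161/196326880523813206448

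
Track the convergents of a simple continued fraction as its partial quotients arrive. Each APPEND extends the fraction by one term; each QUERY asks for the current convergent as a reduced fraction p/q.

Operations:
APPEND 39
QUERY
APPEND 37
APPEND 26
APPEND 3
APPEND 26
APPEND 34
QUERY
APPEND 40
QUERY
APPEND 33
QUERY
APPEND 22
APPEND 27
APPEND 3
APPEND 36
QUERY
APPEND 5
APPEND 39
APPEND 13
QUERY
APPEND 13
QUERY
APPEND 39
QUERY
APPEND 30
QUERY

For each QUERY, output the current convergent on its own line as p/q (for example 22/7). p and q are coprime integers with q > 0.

39/1
102338627/2622252
4096551681/104967119
135288544100/3466537179
8893490681990399/227880463237314
22829441287866171983/584965323757857830
298535408206270989121/7649458412606127563
11665710361332434747702/298913843415396832787
350269846248179313420181/8975064760874511111173

APPEND 39: p_0 = 39·1 + 0 = 39, q_0 = 39·0 + 1 = 1 → 39/1
APPEND 37: p_1 = 37·39 + 1 = 1444, q_1 = 37·1 + 0 = 37 → 1444/37
APPEND 26: p_2 = 26·1444 + 39 = 37583, q_2 = 26·37 + 1 = 963 → 37583/963
APPEND 3: p_3 = 3·37583 + 1444 = 114193, q_3 = 3·963 + 37 = 2926 → 114193/2926
APPEND 26: p_4 = 26·114193 + 37583 = 3006601, q_4 = 26·2926 + 963 = 77039 → 3006601/77039
APPEND 34: p_5 = 34·3006601 + 114193 = 102338627, q_5 = 34·77039 + 2926 = 2622252 → 102338627/2622252
APPEND 40: p_6 = 40·102338627 + 3006601 = 4096551681, q_6 = 40·2622252 + 77039 = 104967119 → 4096551681/104967119
APPEND 33: p_7 = 33·4096551681 + 102338627 = 135288544100, q_7 = 33·104967119 + 2622252 = 3466537179 → 135288544100/3466537179
APPEND 22: p_8 = 22·135288544100 + 4096551681 = 2980444521881, q_8 = 22·3466537179 + 104967119 = 76368785057 → 2980444521881/76368785057
APPEND 27: p_9 = 27·2980444521881 + 135288544100 = 80607290634887, q_9 = 27·76368785057 + 3466537179 = 2065423733718 → 80607290634887/2065423733718
APPEND 3: p_10 = 3·80607290634887 + 2980444521881 = 244802316426542, q_10 = 3·2065423733718 + 76368785057 = 6272639986211 → 244802316426542/6272639986211
APPEND 36: p_11 = 36·244802316426542 + 80607290634887 = 8893490681990399, q_11 = 36·6272639986211 + 2065423733718 = 227880463237314 → 8893490681990399/227880463237314
APPEND 5: p_12 = 5·8893490681990399 + 244802316426542 = 44712255726378537, q_12 = 5·227880463237314 + 6272639986211 = 1145674956172781 → 44712255726378537/1145674956172781
APPEND 39: p_13 = 39·44712255726378537 + 8893490681990399 = 1752671464010753342, q_13 = 39·1145674956172781 + 227880463237314 = 44909203753975773 → 1752671464010753342/44909203753975773
APPEND 13: p_14 = 13·1752671464010753342 + 44712255726378537 = 22829441287866171983, q_14 = 13·44909203753975773 + 1145674956172781 = 584965323757857830 → 22829441287866171983/584965323757857830
APPEND 13: p_15 = 13·22829441287866171983 + 1752671464010753342 = 298535408206270989121, q_15 = 13·584965323757857830 + 44909203753975773 = 7649458412606127563 → 298535408206270989121/7649458412606127563
APPEND 39: p_16 = 39·298535408206270989121 + 22829441287866171983 = 11665710361332434747702, q_16 = 39·7649458412606127563 + 584965323757857830 = 298913843415396832787 → 11665710361332434747702/298913843415396832787
APPEND 30: p_17 = 30·11665710361332434747702 + 298535408206270989121 = 350269846248179313420181, q_17 = 30·298913843415396832787 + 7649458412606127563 = 8975064760874511111173 → 350269846248179313420181/8975064760874511111173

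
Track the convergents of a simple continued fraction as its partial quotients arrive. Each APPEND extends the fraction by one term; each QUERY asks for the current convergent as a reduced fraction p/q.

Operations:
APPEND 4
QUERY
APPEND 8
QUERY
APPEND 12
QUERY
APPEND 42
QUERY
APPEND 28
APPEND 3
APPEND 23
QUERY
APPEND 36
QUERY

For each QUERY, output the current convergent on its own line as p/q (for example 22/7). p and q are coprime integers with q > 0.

4/1
33/8
400/97
16833/4082
33407839/8101396
1204114209/291997517

APPEND 4: p_0 = 4·1 + 0 = 4, q_0 = 4·0 + 1 = 1 → 4/1
APPEND 8: p_1 = 8·4 + 1 = 33, q_1 = 8·1 + 0 = 8 → 33/8
APPEND 12: p_2 = 12·33 + 4 = 400, q_2 = 12·8 + 1 = 97 → 400/97
APPEND 42: p_3 = 42·400 + 33 = 16833, q_3 = 42·97 + 8 = 4082 → 16833/4082
APPEND 28: p_4 = 28·16833 + 400 = 471724, q_4 = 28·4082 + 97 = 114393 → 471724/114393
APPEND 3: p_5 = 3·471724 + 16833 = 1432005, q_5 = 3·114393 + 4082 = 347261 → 1432005/347261
APPEND 23: p_6 = 23·1432005 + 471724 = 33407839, q_6 = 23·347261 + 114393 = 8101396 → 33407839/8101396
APPEND 36: p_7 = 36·33407839 + 1432005 = 1204114209, q_7 = 36·8101396 + 347261 = 291997517 → 1204114209/291997517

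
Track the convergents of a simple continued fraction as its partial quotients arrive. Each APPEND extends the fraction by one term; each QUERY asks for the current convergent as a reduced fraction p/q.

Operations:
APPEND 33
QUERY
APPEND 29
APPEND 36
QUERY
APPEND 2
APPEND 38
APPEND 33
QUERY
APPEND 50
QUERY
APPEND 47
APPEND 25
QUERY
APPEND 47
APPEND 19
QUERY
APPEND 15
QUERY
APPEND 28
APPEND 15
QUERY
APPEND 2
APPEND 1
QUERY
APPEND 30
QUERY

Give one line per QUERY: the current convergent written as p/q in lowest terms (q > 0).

APPEND 33: p_0 = 33·1 + 0 = 33, q_0 = 33·0 + 1 = 1 → 33/1
APPEND 29: p_1 = 29·33 + 1 = 958, q_1 = 29·1 + 0 = 29 → 958/29
APPEND 36: p_2 = 36·958 + 33 = 34521, q_2 = 36·29 + 1 = 1045 → 34521/1045
APPEND 2: p_3 = 2·34521 + 958 = 70000, q_3 = 2·1045 + 29 = 2119 → 70000/2119
APPEND 38: p_4 = 38·70000 + 34521 = 2694521, q_4 = 38·2119 + 1045 = 81567 → 2694521/81567
APPEND 33: p_5 = 33·2694521 + 70000 = 88989193, q_5 = 33·81567 + 2119 = 2693830 → 88989193/2693830
APPEND 50: p_6 = 50·88989193 + 2694521 = 4452154171, q_6 = 50·2693830 + 81567 = 134773067 → 4452154171/134773067
APPEND 47: p_7 = 47·4452154171 + 88989193 = 209340235230, q_7 = 47·134773067 + 2693830 = 6337027979 → 209340235230/6337027979
APPEND 25: p_8 = 25·209340235230 + 4452154171 = 5237958034921, q_8 = 25·6337027979 + 134773067 = 158560472542 → 5237958034921/158560472542
APPEND 47: p_9 = 47·5237958034921 + 209340235230 = 246393367876517, q_9 = 47·158560472542 + 6337027979 = 7458679237453 → 246393367876517/7458679237453
APPEND 19: p_10 = 19·246393367876517 + 5237958034921 = 4686711947688744, q_10 = 19·7458679237453 + 158560472542 = 141873465984149 → 4686711947688744/141873465984149
APPEND 15: p_11 = 15·4686711947688744 + 246393367876517 = 70547072583207677, q_11 = 15·141873465984149 + 7458679237453 = 2135560668999688 → 70547072583207677/2135560668999688
APPEND 28: p_12 = 28·70547072583207677 + 4686711947688744 = 1980004744277503700, q_12 = 28·2135560668999688 + 141873465984149 = 59937572197975413 → 1980004744277503700/59937572197975413
APPEND 15: p_13 = 15·1980004744277503700 + 70547072583207677 = 29770618236745763177, q_13 = 15·59937572197975413 + 2135560668999688 = 901199143638630883 → 29770618236745763177/901199143638630883
APPEND 2: p_14 = 2·29770618236745763177 + 1980004744277503700 = 61521241217769030054, q_14 = 2·901199143638630883 + 59937572197975413 = 1862335859475237179 → 61521241217769030054/1862335859475237179
APPEND 1: p_15 = 1·61521241217769030054 + 29770618236745763177 = 91291859454514793231, q_15 = 1·1862335859475237179 + 901199143638630883 = 2763535003113868062 → 91291859454514793231/2763535003113868062
APPEND 30: p_16 = 30·91291859454514793231 + 61521241217769030054 = 2800277024853212826984, q_16 = 30·2763535003113868062 + 1862335859475237179 = 84768385952891279039 → 2800277024853212826984/84768385952891279039

33/1
34521/1045
88989193/2693830
4452154171/134773067
5237958034921/158560472542
4686711947688744/141873465984149
70547072583207677/2135560668999688
29770618236745763177/901199143638630883
91291859454514793231/2763535003113868062
2800277024853212826984/84768385952891279039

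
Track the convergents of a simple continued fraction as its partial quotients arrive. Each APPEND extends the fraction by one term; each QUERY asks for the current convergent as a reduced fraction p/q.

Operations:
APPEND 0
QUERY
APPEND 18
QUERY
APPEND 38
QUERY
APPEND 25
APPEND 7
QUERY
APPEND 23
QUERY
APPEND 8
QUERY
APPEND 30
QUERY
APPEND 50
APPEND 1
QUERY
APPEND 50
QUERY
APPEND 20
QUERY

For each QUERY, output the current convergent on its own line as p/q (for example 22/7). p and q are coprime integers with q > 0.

0/1
1/18
38/685
6695/120686
154936/2792921
1246183/22464054
37540426/676714541
1915807909/34534905645
97668662933/1760603473354
1955289066569/35246604372725

APPEND 0: p_0 = 0·1 + 0 = 0, q_0 = 0·0 + 1 = 1 → 0/1
APPEND 18: p_1 = 18·0 + 1 = 1, q_1 = 18·1 + 0 = 18 → 1/18
APPEND 38: p_2 = 38·1 + 0 = 38, q_2 = 38·18 + 1 = 685 → 38/685
APPEND 25: p_3 = 25·38 + 1 = 951, q_3 = 25·685 + 18 = 17143 → 951/17143
APPEND 7: p_4 = 7·951 + 38 = 6695, q_4 = 7·17143 + 685 = 120686 → 6695/120686
APPEND 23: p_5 = 23·6695 + 951 = 154936, q_5 = 23·120686 + 17143 = 2792921 → 154936/2792921
APPEND 8: p_6 = 8·154936 + 6695 = 1246183, q_6 = 8·2792921 + 120686 = 22464054 → 1246183/22464054
APPEND 30: p_7 = 30·1246183 + 154936 = 37540426, q_7 = 30·22464054 + 2792921 = 676714541 → 37540426/676714541
APPEND 50: p_8 = 50·37540426 + 1246183 = 1878267483, q_8 = 50·676714541 + 22464054 = 33858191104 → 1878267483/33858191104
APPEND 1: p_9 = 1·1878267483 + 37540426 = 1915807909, q_9 = 1·33858191104 + 676714541 = 34534905645 → 1915807909/34534905645
APPEND 50: p_10 = 50·1915807909 + 1878267483 = 97668662933, q_10 = 50·34534905645 + 33858191104 = 1760603473354 → 97668662933/1760603473354
APPEND 20: p_11 = 20·97668662933 + 1915807909 = 1955289066569, q_11 = 20·1760603473354 + 34534905645 = 35246604372725 → 1955289066569/35246604372725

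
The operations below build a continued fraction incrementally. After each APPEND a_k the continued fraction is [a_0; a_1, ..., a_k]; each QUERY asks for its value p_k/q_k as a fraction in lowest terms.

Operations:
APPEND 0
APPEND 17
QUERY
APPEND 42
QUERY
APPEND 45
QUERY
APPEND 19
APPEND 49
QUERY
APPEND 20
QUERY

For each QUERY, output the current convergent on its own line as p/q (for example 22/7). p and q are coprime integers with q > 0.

1/17
42/715
1891/32192
1764470/30037979
35325371/601371943

APPEND 0: p_0 = 0·1 + 0 = 0, q_0 = 0·0 + 1 = 1 → 0/1
APPEND 17: p_1 = 17·0 + 1 = 1, q_1 = 17·1 + 0 = 17 → 1/17
APPEND 42: p_2 = 42·1 + 0 = 42, q_2 = 42·17 + 1 = 715 → 42/715
APPEND 45: p_3 = 45·42 + 1 = 1891, q_3 = 45·715 + 17 = 32192 → 1891/32192
APPEND 19: p_4 = 19·1891 + 42 = 35971, q_4 = 19·32192 + 715 = 612363 → 35971/612363
APPEND 49: p_5 = 49·35971 + 1891 = 1764470, q_5 = 49·612363 + 32192 = 30037979 → 1764470/30037979
APPEND 20: p_6 = 20·1764470 + 35971 = 35325371, q_6 = 20·30037979 + 612363 = 601371943 → 35325371/601371943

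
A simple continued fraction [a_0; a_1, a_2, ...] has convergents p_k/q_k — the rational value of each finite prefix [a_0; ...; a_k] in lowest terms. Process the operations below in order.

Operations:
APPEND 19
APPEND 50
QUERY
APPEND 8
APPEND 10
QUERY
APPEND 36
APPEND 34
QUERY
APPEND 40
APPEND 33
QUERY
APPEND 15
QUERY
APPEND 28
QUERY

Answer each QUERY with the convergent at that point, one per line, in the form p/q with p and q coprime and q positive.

APPEND 19: p_0 = 19·1 + 0 = 19, q_0 = 19·0 + 1 = 1 → 19/1
APPEND 50: p_1 = 50·19 + 1 = 951, q_1 = 50·1 + 0 = 50 → 951/50
APPEND 8: p_2 = 8·951 + 19 = 7627, q_2 = 8·50 + 1 = 401 → 7627/401
APPEND 10: p_3 = 10·7627 + 951 = 77221, q_3 = 10·401 + 50 = 4060 → 77221/4060
APPEND 36: p_4 = 36·77221 + 7627 = 2787583, q_4 = 36·4060 + 401 = 146561 → 2787583/146561
APPEND 34: p_5 = 34·2787583 + 77221 = 94855043, q_5 = 34·146561 + 4060 = 4987134 → 94855043/4987134
APPEND 40: p_6 = 40·94855043 + 2787583 = 3796989303, q_6 = 40·4987134 + 146561 = 199631921 → 3796989303/199631921
APPEND 33: p_7 = 33·3796989303 + 94855043 = 125395502042, q_7 = 33·199631921 + 4987134 = 6592840527 → 125395502042/6592840527
APPEND 15: p_8 = 15·125395502042 + 3796989303 = 1884729519933, q_8 = 15·6592840527 + 199631921 = 99092239826 → 1884729519933/99092239826
APPEND 28: p_9 = 28·1884729519933 + 125395502042 = 52897822060166, q_9 = 28·99092239826 + 6592840527 = 2781175555655 → 52897822060166/2781175555655

951/50
77221/4060
94855043/4987134
125395502042/6592840527
1884729519933/99092239826
52897822060166/2781175555655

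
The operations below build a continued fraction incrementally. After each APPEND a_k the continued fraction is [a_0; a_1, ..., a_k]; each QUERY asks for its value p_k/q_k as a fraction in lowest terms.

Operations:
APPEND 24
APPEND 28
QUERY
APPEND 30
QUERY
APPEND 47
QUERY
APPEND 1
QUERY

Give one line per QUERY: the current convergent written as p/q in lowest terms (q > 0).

APPEND 24: p_0 = 24·1 + 0 = 24, q_0 = 24·0 + 1 = 1 → 24/1
APPEND 28: p_1 = 28·24 + 1 = 673, q_1 = 28·1 + 0 = 28 → 673/28
APPEND 30: p_2 = 30·673 + 24 = 20214, q_2 = 30·28 + 1 = 841 → 20214/841
APPEND 47: p_3 = 47·20214 + 673 = 950731, q_3 = 47·841 + 28 = 39555 → 950731/39555
APPEND 1: p_4 = 1·950731 + 20214 = 970945, q_4 = 1·39555 + 841 = 40396 → 970945/40396

673/28
20214/841
950731/39555
970945/40396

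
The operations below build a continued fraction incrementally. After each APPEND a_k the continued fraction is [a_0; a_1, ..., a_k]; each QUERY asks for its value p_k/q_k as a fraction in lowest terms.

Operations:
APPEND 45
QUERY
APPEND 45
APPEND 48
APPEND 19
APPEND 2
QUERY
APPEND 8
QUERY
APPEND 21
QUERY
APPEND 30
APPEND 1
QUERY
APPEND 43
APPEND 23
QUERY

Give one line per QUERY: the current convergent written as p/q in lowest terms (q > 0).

45/1
3798479/84369
32238425/716056
680805404/15121545
21137205949/469483951
21396331102045/475239446828

APPEND 45: p_0 = 45·1 + 0 = 45, q_0 = 45·0 + 1 = 1 → 45/1
APPEND 45: p_1 = 45·45 + 1 = 2026, q_1 = 45·1 + 0 = 45 → 2026/45
APPEND 48: p_2 = 48·2026 + 45 = 97293, q_2 = 48·45 + 1 = 2161 → 97293/2161
APPEND 19: p_3 = 19·97293 + 2026 = 1850593, q_3 = 19·2161 + 45 = 41104 → 1850593/41104
APPEND 2: p_4 = 2·1850593 + 97293 = 3798479, q_4 = 2·41104 + 2161 = 84369 → 3798479/84369
APPEND 8: p_5 = 8·3798479 + 1850593 = 32238425, q_5 = 8·84369 + 41104 = 716056 → 32238425/716056
APPEND 21: p_6 = 21·32238425 + 3798479 = 680805404, q_6 = 21·716056 + 84369 = 15121545 → 680805404/15121545
APPEND 30: p_7 = 30·680805404 + 32238425 = 20456400545, q_7 = 30·15121545 + 716056 = 454362406 → 20456400545/454362406
APPEND 1: p_8 = 1·20456400545 + 680805404 = 21137205949, q_8 = 1·454362406 + 15121545 = 469483951 → 21137205949/469483951
APPEND 43: p_9 = 43·21137205949 + 20456400545 = 929356256352, q_9 = 43·469483951 + 454362406 = 20642172299 → 929356256352/20642172299
APPEND 23: p_10 = 23·929356256352 + 21137205949 = 21396331102045, q_10 = 23·20642172299 + 469483951 = 475239446828 → 21396331102045/475239446828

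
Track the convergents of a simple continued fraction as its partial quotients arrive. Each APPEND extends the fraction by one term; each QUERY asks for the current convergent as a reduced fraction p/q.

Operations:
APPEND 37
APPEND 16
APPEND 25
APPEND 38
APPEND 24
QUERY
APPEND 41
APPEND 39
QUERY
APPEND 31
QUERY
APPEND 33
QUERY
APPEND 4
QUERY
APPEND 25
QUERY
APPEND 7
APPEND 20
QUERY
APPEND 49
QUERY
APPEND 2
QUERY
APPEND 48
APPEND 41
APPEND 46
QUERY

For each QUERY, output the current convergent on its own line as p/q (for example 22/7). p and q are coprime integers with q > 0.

APPEND 37: p_0 = 37·1 + 0 = 37, q_0 = 37·0 + 1 = 1 → 37/1
APPEND 16: p_1 = 16·37 + 1 = 593, q_1 = 16·1 + 0 = 16 → 593/16
APPEND 25: p_2 = 25·593 + 37 = 14862, q_2 = 25·16 + 1 = 401 → 14862/401
APPEND 38: p_3 = 38·14862 + 593 = 565349, q_3 = 38·401 + 16 = 15254 → 565349/15254
APPEND 24: p_4 = 24·565349 + 14862 = 13583238, q_4 = 24·15254 + 401 = 366497 → 13583238/366497
APPEND 41: p_5 = 41·13583238 + 565349 = 557478107, q_5 = 41·366497 + 15254 = 15041631 → 557478107/15041631
APPEND 39: p_6 = 39·557478107 + 13583238 = 21755229411, q_6 = 39·15041631 + 366497 = 586990106 → 21755229411/586990106
APPEND 31: p_7 = 31·21755229411 + 557478107 = 674969589848, q_7 = 31·586990106 + 15041631 = 18211734917 → 674969589848/18211734917
APPEND 33: p_8 = 33·674969589848 + 21755229411 = 22295751694395, q_8 = 33·18211734917 + 586990106 = 601574242367 → 22295751694395/601574242367
APPEND 4: p_9 = 4·22295751694395 + 674969589848 = 89857976367428, q_9 = 4·601574242367 + 18211734917 = 2424508704385 → 89857976367428/2424508704385
APPEND 25: p_10 = 25·89857976367428 + 22295751694395 = 2268745160880095, q_10 = 25·2424508704385 + 601574242367 = 61214291851992 → 2268745160880095/61214291851992
APPEND 7: p_11 = 7·2268745160880095 + 89857976367428 = 15971074102528093, q_11 = 7·61214291851992 + 2424508704385 = 430924551668329 → 15971074102528093/430924551668329
APPEND 20: p_12 = 20·15971074102528093 + 2268745160880095 = 321690227211441955, q_12 = 20·430924551668329 + 61214291851992 = 8679705325218572 → 321690227211441955/8679705325218572
APPEND 49: p_13 = 49·321690227211441955 + 15971074102528093 = 15778792207463183888, q_13 = 49·8679705325218572 + 430924551668329 = 425736485487378357 → 15778792207463183888/425736485487378357
APPEND 2: p_14 = 2·15778792207463183888 + 321690227211441955 = 31879274642137809731, q_14 = 2·425736485487378357 + 8679705325218572 = 860152676299975286 → 31879274642137809731/860152676299975286
APPEND 48: p_15 = 48·31879274642137809731 + 15778792207463183888 = 1545983975030078050976, q_15 = 48·860152676299975286 + 425736485487378357 = 41713064947886192085 → 1545983975030078050976/41713064947886192085
APPEND 41: p_16 = 41·1545983975030078050976 + 31879274642137809731 = 63417222250875337899747, q_16 = 41·41713064947886192085 + 860152676299975286 = 1711095815539633850771 → 63417222250875337899747/1711095815539633850771
APPEND 46: p_17 = 46·63417222250875337899747 + 1545983975030078050976 = 2918738207515295621439338, q_17 = 46·1711095815539633850771 + 41713064947886192085 = 78752120579771043327551 → 2918738207515295621439338/78752120579771043327551

13583238/366497
21755229411/586990106
674969589848/18211734917
22295751694395/601574242367
89857976367428/2424508704385
2268745160880095/61214291851992
321690227211441955/8679705325218572
15778792207463183888/425736485487378357
31879274642137809731/860152676299975286
2918738207515295621439338/78752120579771043327551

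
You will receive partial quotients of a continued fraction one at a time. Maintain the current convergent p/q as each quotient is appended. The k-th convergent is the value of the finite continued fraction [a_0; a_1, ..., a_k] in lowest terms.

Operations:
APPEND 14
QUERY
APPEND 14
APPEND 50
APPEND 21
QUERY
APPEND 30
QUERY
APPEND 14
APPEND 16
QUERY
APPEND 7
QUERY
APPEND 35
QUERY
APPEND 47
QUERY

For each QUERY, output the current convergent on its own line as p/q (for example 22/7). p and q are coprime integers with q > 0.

14/1
207341/14735
6230094/442751
1405088606/99854735
9923048899/705196394
348711800071/24781728525
16399377652236/1165446437069

APPEND 14: p_0 = 14·1 + 0 = 14, q_0 = 14·0 + 1 = 1 → 14/1
APPEND 14: p_1 = 14·14 + 1 = 197, q_1 = 14·1 + 0 = 14 → 197/14
APPEND 50: p_2 = 50·197 + 14 = 9864, q_2 = 50·14 + 1 = 701 → 9864/701
APPEND 21: p_3 = 21·9864 + 197 = 207341, q_3 = 21·701 + 14 = 14735 → 207341/14735
APPEND 30: p_4 = 30·207341 + 9864 = 6230094, q_4 = 30·14735 + 701 = 442751 → 6230094/442751
APPEND 14: p_5 = 14·6230094 + 207341 = 87428657, q_5 = 14·442751 + 14735 = 6213249 → 87428657/6213249
APPEND 16: p_6 = 16·87428657 + 6230094 = 1405088606, q_6 = 16·6213249 + 442751 = 99854735 → 1405088606/99854735
APPEND 7: p_7 = 7·1405088606 + 87428657 = 9923048899, q_7 = 7·99854735 + 6213249 = 705196394 → 9923048899/705196394
APPEND 35: p_8 = 35·9923048899 + 1405088606 = 348711800071, q_8 = 35·705196394 + 99854735 = 24781728525 → 348711800071/24781728525
APPEND 47: p_9 = 47·348711800071 + 9923048899 = 16399377652236, q_9 = 47·24781728525 + 705196394 = 1165446437069 → 16399377652236/1165446437069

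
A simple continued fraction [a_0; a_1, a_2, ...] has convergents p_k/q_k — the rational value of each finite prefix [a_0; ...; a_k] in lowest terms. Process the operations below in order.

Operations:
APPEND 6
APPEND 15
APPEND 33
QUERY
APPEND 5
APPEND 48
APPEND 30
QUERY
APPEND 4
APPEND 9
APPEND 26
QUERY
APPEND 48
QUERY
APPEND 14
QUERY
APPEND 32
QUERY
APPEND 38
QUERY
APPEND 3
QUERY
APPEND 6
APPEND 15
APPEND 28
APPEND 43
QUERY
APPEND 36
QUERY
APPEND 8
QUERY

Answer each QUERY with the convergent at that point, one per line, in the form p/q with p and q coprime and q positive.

3009/496
21901246/3610175
21328044831/3515689210
1024563063823/168887740859
14365210938353/2367944061236
460711313091119/75943097700411
17521395108400875/2888205656676854
53024896638293744/8740560067730973
6145578100778787337522/1013029688812185676121
221383613721391183141343/36492608122233130200932
1777214487871908252468266/292953894666677227283577

APPEND 6: p_0 = 6·1 + 0 = 6, q_0 = 6·0 + 1 = 1 → 6/1
APPEND 15: p_1 = 15·6 + 1 = 91, q_1 = 15·1 + 0 = 15 → 91/15
APPEND 33: p_2 = 33·91 + 6 = 3009, q_2 = 33·15 + 1 = 496 → 3009/496
APPEND 5: p_3 = 5·3009 + 91 = 15136, q_3 = 5·496 + 15 = 2495 → 15136/2495
APPEND 48: p_4 = 48·15136 + 3009 = 729537, q_4 = 48·2495 + 496 = 120256 → 729537/120256
APPEND 30: p_5 = 30·729537 + 15136 = 21901246, q_5 = 30·120256 + 2495 = 3610175 → 21901246/3610175
APPEND 4: p_6 = 4·21901246 + 729537 = 88334521, q_6 = 4·3610175 + 120256 = 14560956 → 88334521/14560956
APPEND 9: p_7 = 9·88334521 + 21901246 = 816911935, q_7 = 9·14560956 + 3610175 = 134658779 → 816911935/134658779
APPEND 26: p_8 = 26·816911935 + 88334521 = 21328044831, q_8 = 26·134658779 + 14560956 = 3515689210 → 21328044831/3515689210
APPEND 48: p_9 = 48·21328044831 + 816911935 = 1024563063823, q_9 = 48·3515689210 + 134658779 = 168887740859 → 1024563063823/168887740859
APPEND 14: p_10 = 14·1024563063823 + 21328044831 = 14365210938353, q_10 = 14·168887740859 + 3515689210 = 2367944061236 → 14365210938353/2367944061236
APPEND 32: p_11 = 32·14365210938353 + 1024563063823 = 460711313091119, q_11 = 32·2367944061236 + 168887740859 = 75943097700411 → 460711313091119/75943097700411
APPEND 38: p_12 = 38·460711313091119 + 14365210938353 = 17521395108400875, q_12 = 38·75943097700411 + 2367944061236 = 2888205656676854 → 17521395108400875/2888205656676854
APPEND 3: p_13 = 3·17521395108400875 + 460711313091119 = 53024896638293744, q_13 = 3·2888205656676854 + 75943097700411 = 8740560067730973 → 53024896638293744/8740560067730973
APPEND 6: p_14 = 6·53024896638293744 + 17521395108400875 = 335670774938163339, q_14 = 6·8740560067730973 + 2888205656676854 = 55331566063062692 → 335670774938163339/55331566063062692
APPEND 15: p_15 = 15·335670774938163339 + 53024896638293744 = 5088086520710743829, q_15 = 15·55331566063062692 + 8740560067730973 = 838714051013671353 → 5088086520710743829/838714051013671353
APPEND 28: p_16 = 28·5088086520710743829 + 335670774938163339 = 142802093354838990551, q_16 = 28·838714051013671353 + 55331566063062692 = 23539324994445860576 → 142802093354838990551/23539324994445860576
APPEND 43: p_17 = 43·142802093354838990551 + 5088086520710743829 = 6145578100778787337522, q_17 = 43·23539324994445860576 + 838714051013671353 = 1013029688812185676121 → 6145578100778787337522/1013029688812185676121
APPEND 36: p_18 = 36·6145578100778787337522 + 142802093354838990551 = 221383613721391183141343, q_18 = 36·1013029688812185676121 + 23539324994445860576 = 36492608122233130200932 → 221383613721391183141343/36492608122233130200932
APPEND 8: p_19 = 8·221383613721391183141343 + 6145578100778787337522 = 1777214487871908252468266, q_19 = 8·36492608122233130200932 + 1013029688812185676121 = 292953894666677227283577 → 1777214487871908252468266/292953894666677227283577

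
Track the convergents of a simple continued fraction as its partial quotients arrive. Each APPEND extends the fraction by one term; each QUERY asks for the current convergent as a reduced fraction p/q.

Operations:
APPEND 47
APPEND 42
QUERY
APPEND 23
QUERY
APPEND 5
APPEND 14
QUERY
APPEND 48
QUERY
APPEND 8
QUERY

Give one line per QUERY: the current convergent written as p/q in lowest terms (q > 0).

APPEND 47: p_0 = 47·1 + 0 = 47, q_0 = 47·0 + 1 = 1 → 47/1
APPEND 42: p_1 = 42·47 + 1 = 1975, q_1 = 42·1 + 0 = 42 → 1975/42
APPEND 23: p_2 = 23·1975 + 47 = 45472, q_2 = 23·42 + 1 = 967 → 45472/967
APPEND 5: p_3 = 5·45472 + 1975 = 229335, q_3 = 5·967 + 42 = 4877 → 229335/4877
APPEND 14: p_4 = 14·229335 + 45472 = 3256162, q_4 = 14·4877 + 967 = 69245 → 3256162/69245
APPEND 48: p_5 = 48·3256162 + 229335 = 156525111, q_5 = 48·69245 + 4877 = 3328637 → 156525111/3328637
APPEND 8: p_6 = 8·156525111 + 3256162 = 1255457050, q_6 = 8·3328637 + 69245 = 26698341 → 1255457050/26698341

1975/42
45472/967
3256162/69245
156525111/3328637
1255457050/26698341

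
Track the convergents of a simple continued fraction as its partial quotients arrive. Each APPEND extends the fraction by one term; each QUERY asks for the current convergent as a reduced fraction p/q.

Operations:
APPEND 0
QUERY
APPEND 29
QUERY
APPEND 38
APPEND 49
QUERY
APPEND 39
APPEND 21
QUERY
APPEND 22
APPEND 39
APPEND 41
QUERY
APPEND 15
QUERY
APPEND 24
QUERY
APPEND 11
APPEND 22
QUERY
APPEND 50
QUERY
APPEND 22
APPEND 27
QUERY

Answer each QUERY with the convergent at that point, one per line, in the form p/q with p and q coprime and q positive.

APPEND 0: p_0 = 0·1 + 0 = 0, q_0 = 0·0 + 1 = 1 → 0/1
APPEND 29: p_1 = 29·0 + 1 = 1, q_1 = 29·1 + 0 = 29 → 1/29
APPEND 38: p_2 = 38·1 + 0 = 38, q_2 = 38·29 + 1 = 1103 → 38/1103
APPEND 49: p_3 = 49·38 + 1 = 1863, q_3 = 49·1103 + 29 = 54076 → 1863/54076
APPEND 39: p_4 = 39·1863 + 38 = 72695, q_4 = 39·54076 + 1103 = 2110067 → 72695/2110067
APPEND 21: p_5 = 21·72695 + 1863 = 1528458, q_5 = 21·2110067 + 54076 = 44365483 → 1528458/44365483
APPEND 22: p_6 = 22·1528458 + 72695 = 33698771, q_6 = 22·44365483 + 2110067 = 978150693 → 33698771/978150693
APPEND 39: p_7 = 39·33698771 + 1528458 = 1315780527, q_7 = 39·978150693 + 44365483 = 38192242510 → 1315780527/38192242510
APPEND 41: p_8 = 41·1315780527 + 33698771 = 53980700378, q_8 = 41·38192242510 + 978150693 = 1566860093603 → 53980700378/1566860093603
APPEND 15: p_9 = 15·53980700378 + 1315780527 = 811026286197, q_9 = 15·1566860093603 + 38192242510 = 23541093646555 → 811026286197/23541093646555
APPEND 24: p_10 = 24·811026286197 + 53980700378 = 19518611569106, q_10 = 24·23541093646555 + 1566860093603 = 566553107610923 → 19518611569106/566553107610923
APPEND 11: p_11 = 11·19518611569106 + 811026286197 = 215515753546363, q_11 = 11·566553107610923 + 23541093646555 = 6255625277366708 → 215515753546363/6255625277366708
APPEND 22: p_12 = 22·215515753546363 + 19518611569106 = 4760865189589092, q_12 = 22·6255625277366708 + 566553107610923 = 138190309209678499 → 4760865189589092/138190309209678499
APPEND 50: p_13 = 50·4760865189589092 + 215515753546363 = 238258775233000963, q_13 = 50·138190309209678499 + 6255625277366708 = 6915771085761291658 → 238258775233000963/6915771085761291658
APPEND 22: p_14 = 22·238258775233000963 + 4760865189589092 = 5246453920315610278, q_14 = 22·6915771085761291658 + 138190309209678499 = 152285154195958094975 → 5246453920315610278/152285154195958094975
APPEND 27: p_15 = 27·5246453920315610278 + 238258775233000963 = 141892514623754478469, q_15 = 27·152285154195958094975 + 6915771085761291658 = 4118614934376629855983 → 141892514623754478469/4118614934376629855983

0/1
1/29
1863/54076
1528458/44365483
53980700378/1566860093603
811026286197/23541093646555
19518611569106/566553107610923
4760865189589092/138190309209678499
238258775233000963/6915771085761291658
141892514623754478469/4118614934376629855983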